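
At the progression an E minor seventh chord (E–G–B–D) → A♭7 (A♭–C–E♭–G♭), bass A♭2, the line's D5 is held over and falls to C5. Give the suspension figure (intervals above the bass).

At the second chord the bass is A♭2. The suspended D5 lies a fourth above the bass; after resolving down by step to C5, the interval above the bass becomes a third.
Suspension figures are named by those two intervals: 4–3.

4–3 suspension.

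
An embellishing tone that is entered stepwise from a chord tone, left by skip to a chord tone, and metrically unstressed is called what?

Escape tone.

Approach: by step. Departure: by leap. Metric position: weak.
Step in, leap out, from a weak position — an escape tone (échappée). (It is the mirror image of the appoggiatura, which leaps in and steps out on a strong beat.)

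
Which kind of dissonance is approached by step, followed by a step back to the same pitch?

Neighbor tone.

Approach: by step. Departure: by step in the opposite direction, back to the starting pitch.
Stepwise on both sides but reversing to return to the same chord tone — a neighbor tone. (Had it continued onward in the same direction it would be a passing tone instead.)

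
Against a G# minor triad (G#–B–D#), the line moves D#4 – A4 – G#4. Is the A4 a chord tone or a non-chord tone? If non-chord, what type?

Non-chord tone — an appoggiatura.

The harmony at that moment is G# minor triad (G#, B, D#); A4 is not a chord tone.
It is approached by leap up from D#4 and left by step down to G#4.
Leap in, step out — an appoggiatura.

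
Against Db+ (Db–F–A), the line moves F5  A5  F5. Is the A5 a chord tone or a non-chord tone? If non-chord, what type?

Db augmented triad contains Db, F, A; A is the fifth, so it is a chord tone.

Chord tone (the fifth of Db augmented triad).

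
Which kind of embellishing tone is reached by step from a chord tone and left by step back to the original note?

Neighbor tone.

Approach: by step. Departure: by step in the opposite direction, back to the starting pitch.
Stepwise on both sides but reversing to return to the same chord tone — a neighbor tone. (Had it continued onward in the same direction it would be a passing tone instead.)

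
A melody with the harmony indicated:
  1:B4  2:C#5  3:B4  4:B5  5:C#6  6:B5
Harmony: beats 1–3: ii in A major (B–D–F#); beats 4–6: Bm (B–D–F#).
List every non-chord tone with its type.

The harmony at that moment is B minor triad (B, D, F#); C#5 is not a chord tone.
It is approached by step up from B4 and left by step down to B4.
Step away and step back to the same note — a neighbor tone (upper neighbor).
The harmony at that moment is B minor triad (B, D, F#); C#6 is not a chord tone.
It is approached by step up from B5 and left by step down to B5.
Step away and step back to the same note — a neighbor tone (upper neighbor).

C#5 (beat 2) — neighbor tone; C#6 (beat 5) — neighbor tone.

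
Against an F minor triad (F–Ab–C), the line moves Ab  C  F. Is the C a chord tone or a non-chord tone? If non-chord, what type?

Chord tone (the fifth of F minor triad).

F minor triad contains F, Ab, C; C is the fifth, so it is a chord tone.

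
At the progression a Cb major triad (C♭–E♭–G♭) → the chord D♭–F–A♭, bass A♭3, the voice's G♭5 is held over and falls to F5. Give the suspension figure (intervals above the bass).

At the second chord the bass is A♭3. The suspended G♭5 lies a seventh above the bass; after resolving down by step to F5, the interval above the bass becomes a sixth.
Suspension figures are named by those two intervals: 7–6.

7–6 suspension.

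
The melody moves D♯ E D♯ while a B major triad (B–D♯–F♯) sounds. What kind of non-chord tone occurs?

E is a neighbor tone.

The harmony at that moment is B major triad (B, D♯, F♯); E is not a chord tone.
It is approached by step up from D♯ and left by step down to D♯.
Step away and step back to the same note — a neighbor tone (upper neighbor).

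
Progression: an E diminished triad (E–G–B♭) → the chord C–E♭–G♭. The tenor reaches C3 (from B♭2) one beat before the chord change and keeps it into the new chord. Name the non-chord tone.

C3 is an anticipation.

The harmony at that moment is E diminished triad (E, G, B♭); C3 is not a chord tone.
It is approached by step up from B♭2 and then sustained as the same pitch into the next harmony.
Arriving early and becoming a chord tone when the harmony changes — an anticipation.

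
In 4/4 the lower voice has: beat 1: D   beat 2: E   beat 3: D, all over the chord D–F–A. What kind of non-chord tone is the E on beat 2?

Upper neighbor tone.

The harmony at that moment is D minor triad (D, F, A); E is not a chord tone.
It is approached by step up from D and left by step down to D.
Step away and step back to the same note — a neighbor tone (upper neighbor).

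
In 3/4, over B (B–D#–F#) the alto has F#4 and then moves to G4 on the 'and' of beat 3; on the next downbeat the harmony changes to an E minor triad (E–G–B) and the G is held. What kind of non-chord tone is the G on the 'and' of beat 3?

Anticipation.

The harmony at that moment is B major triad (B, D#, F#); G4 is not a chord tone.
It is approached by step up from F#4 and then sustained as the same pitch into the next harmony.
Arriving early and becoming a chord tone when the harmony changes — an anticipation.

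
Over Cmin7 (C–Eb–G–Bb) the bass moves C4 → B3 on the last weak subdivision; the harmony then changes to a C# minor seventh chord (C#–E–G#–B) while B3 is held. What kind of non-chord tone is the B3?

The harmony at that moment is C minor seventh chord (C, Eb, G, Bb); B3 is not a chord tone.
It is approached by step down from C4 and then sustained as the same pitch into the next harmony.
Arriving early and becoming a chord tone when the harmony changes — an anticipation.

B3 is an anticipation.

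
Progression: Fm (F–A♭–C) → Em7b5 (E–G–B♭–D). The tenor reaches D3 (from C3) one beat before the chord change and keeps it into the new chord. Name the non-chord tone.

The harmony at that moment is F minor triad (F, A♭, C); D3 is not a chord tone.
It is approached by step up from C3 and then sustained as the same pitch into the next harmony.
Arriving early and becoming a chord tone when the harmony changes — an anticipation.

D3 is an anticipation.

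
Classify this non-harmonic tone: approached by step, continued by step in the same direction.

Passing tone.

Approach: by step. Departure: by step, continuing in the same direction.
Stepwise on both sides with no change of direction means the note fills in the space between two different chord tones — a passing tone. (Had it turned back to its starting note it would be a neighbor tone instead.)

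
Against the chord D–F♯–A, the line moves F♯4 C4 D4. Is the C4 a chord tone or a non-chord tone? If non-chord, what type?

Non-chord tone — an appoggiatura.

The harmony at that moment is D major triad (D, F♯, A); C4 is not a chord tone.
It is approached by leap down from F♯4 and left by step up to D4.
Leap in, step out — an appoggiatura.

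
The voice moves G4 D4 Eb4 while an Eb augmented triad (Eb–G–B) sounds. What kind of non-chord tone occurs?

The harmony at that moment is Eb augmented triad (Eb, G, B); D4 is not a chord tone.
It is approached by leap down from G4 and left by step up to Eb4.
Leap in, step out — an appoggiatura.

D4 is an appoggiatura.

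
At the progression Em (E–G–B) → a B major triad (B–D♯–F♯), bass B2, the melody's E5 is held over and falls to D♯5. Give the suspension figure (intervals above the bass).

At the second chord the bass is B2. The suspended E5 lies a fourth above the bass; after resolving down by step to D♯5, the interval above the bass becomes a third.
Suspension figures are named by those two intervals: 4–3.

4–3 suspension.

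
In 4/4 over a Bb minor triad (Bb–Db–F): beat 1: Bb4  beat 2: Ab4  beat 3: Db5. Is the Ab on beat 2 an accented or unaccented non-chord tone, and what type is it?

Unaccented escape tone.

The harmony at that moment is Bb minor triad (Bb, Db, F); Ab4 is not a chord tone.
It is approached by step down from Bb4 and left by leap up to Db5.
Step in, leap out — an escape tone.
It falls on a weak beat, so it is unaccented.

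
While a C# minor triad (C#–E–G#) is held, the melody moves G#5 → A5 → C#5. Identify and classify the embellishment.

The harmony at that moment is C# minor triad (C#, E, G#); A5 is not a chord tone.
It is approached by step up from G#5 and left by leap down to C#5.
Step in, leap out — an escape tone.

A5 is an escape tone.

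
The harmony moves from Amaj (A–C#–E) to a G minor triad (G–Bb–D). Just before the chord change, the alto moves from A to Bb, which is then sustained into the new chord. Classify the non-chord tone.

The harmony at that moment is A major triad (A, C#, E); Bb is not a chord tone.
It is approached by step up from A and then sustained as the same pitch into the next harmony.
Arriving early and becoming a chord tone when the harmony changes — an anticipation.

Bb is an anticipation.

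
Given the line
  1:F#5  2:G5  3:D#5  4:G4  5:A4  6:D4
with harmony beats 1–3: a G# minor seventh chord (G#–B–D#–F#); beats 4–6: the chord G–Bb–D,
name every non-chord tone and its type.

G5 (beat 2) — escape tone; A4 (beat 5) — escape tone.

The harmony at that moment is G# minor seventh chord (G#, B, D#, F#); G5 is not a chord tone.
It is approached by step up from F#5 and left by leap down to D#5.
Step in, leap out — an escape tone.
The harmony at that moment is G minor triad (G, Bb, D); A4 is not a chord tone.
It is approached by step up from G4 and left by leap down to D4.
Step in, leap out — an escape tone.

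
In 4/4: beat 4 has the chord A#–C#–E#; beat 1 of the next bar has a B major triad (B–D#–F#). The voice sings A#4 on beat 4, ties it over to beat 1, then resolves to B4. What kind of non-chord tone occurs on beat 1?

Retardation.

The harmony at that moment is B major triad (B, D#, F#); A#4 is not a chord tone.
It is held over (the same pitch as the preceding A#4) and left by step up to B4.
Held over from the previous chord and resolving up by step — a retardation.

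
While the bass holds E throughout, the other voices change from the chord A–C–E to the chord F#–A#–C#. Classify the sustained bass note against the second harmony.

The harmony at that moment is F# major triad (F#, A#, C#); E is not a chord tone.
It is held over (the same pitch as the preceding E) and then sustained as the same pitch into the next harmony.
Sustained through a change of harmony — a pedal tone.

Pedal tone (pedal point).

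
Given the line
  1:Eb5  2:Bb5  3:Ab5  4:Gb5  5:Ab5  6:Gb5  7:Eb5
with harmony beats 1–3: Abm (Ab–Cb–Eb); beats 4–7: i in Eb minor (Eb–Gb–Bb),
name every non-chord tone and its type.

Bb5 (beat 2) — appoggiatura; Ab5 (beat 5) — neighbor tone.

The harmony at that moment is Ab minor triad (Ab, Cb, Eb); Bb5 is not a chord tone.
It is approached by leap up from Eb5 and left by step down to Ab5.
Leap in, step out — an appoggiatura.
The harmony at that moment is Eb minor triad (Eb, Gb, Bb); Ab5 is not a chord tone.
It is approached by step up from Gb5 and left by step down to Gb5.
Step away and step back to the same note — a neighbor tone (upper neighbor).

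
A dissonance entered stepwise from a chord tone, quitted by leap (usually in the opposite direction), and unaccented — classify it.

Approach: by step. Departure: by leap. Metric position: weak.
Step in, leap out, from a weak position — an escape tone (échappée). (It is the mirror image of the appoggiatura, which leaps in and steps out on a strong beat.)

Escape tone.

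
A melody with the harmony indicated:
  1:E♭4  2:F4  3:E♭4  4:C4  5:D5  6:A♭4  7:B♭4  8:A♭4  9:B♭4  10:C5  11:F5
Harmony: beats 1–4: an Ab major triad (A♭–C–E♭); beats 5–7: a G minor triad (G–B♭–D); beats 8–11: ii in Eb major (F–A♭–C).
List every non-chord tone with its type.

F4 (beat 2) — neighbor tone; A♭4 (beat 6) — appoggiatura; B♭4 (beat 9) — passing tone.

The harmony at that moment is A♭ major triad (A♭, C, E♭); F4 is not a chord tone.
It is approached by step up from E♭4 and left by step down to E♭4.
Step away and step back to the same note — a neighbor tone (upper neighbor).
The harmony at that moment is G minor triad (G, B♭, D); A♭4 is not a chord tone.
It is approached by leap down from D5 and left by step up to B♭4.
Leap in, step out — an appoggiatura.
The harmony at that moment is F minor triad (F, A♭, C); B♭4 is not a chord tone.
It is approached by step up from A♭4 and left by step up to C5.
Step in, step out in the same direction — a passing tone.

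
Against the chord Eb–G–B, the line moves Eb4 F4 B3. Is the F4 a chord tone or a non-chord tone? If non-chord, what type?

Non-chord tone — an escape tone.

The harmony at that moment is Eb augmented triad (Eb, G, B); F4 is not a chord tone.
It is approached by step up from Eb4 and left by leap down to B3.
Step in, leap out — an escape tone.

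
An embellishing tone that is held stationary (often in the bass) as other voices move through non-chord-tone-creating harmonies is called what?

Approach: none. Departure: none — a single pitch is sustained while the chords change around it, passing through harmonies that do not contain it.
No melodic motion at all; the dissonance is created entirely by the moving harmonies against the stationary note — a pedal tone (pedal point).

Pedal tone.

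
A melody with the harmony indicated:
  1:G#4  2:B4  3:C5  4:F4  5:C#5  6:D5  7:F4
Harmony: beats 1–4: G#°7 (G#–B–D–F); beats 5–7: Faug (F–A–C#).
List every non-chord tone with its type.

The harmony at that moment is G# diminished seventh chord (G#, B, D, F); C5 is not a chord tone.
It is approached by step up from B4 and left by leap down to F4.
Step in, leap out — an escape tone.
The harmony at that moment is F augmented triad (F, A, C#); D5 is not a chord tone.
It is approached by step up from C#5 and left by leap down to F4.
Step in, leap out — an escape tone.

C5 (beat 3) — escape tone; D5 (beat 6) — escape tone.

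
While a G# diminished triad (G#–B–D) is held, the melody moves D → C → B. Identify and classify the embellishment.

C is a passing tone.

The harmony at that moment is G# diminished triad (G#, B, D); C is not a chord tone.
It is approached by step down from D and left by step down to B.
Step in, step out in the same direction — a passing tone.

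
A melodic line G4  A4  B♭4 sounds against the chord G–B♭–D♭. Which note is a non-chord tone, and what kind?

The harmony at that moment is G diminished triad (G, B♭, D♭); A4 is not a chord tone.
It is approached by step up from G4 and left by step up to B♭4.
Step in, step out in the same direction — a passing tone.

A4 is a passing tone.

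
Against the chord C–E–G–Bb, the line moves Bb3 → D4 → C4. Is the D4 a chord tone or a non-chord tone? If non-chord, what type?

The harmony at that moment is C dominant seventh chord (C, E, G, Bb); D4 is not a chord tone.
It is approached by leap up from Bb3 and left by step down to C4.
Leap in, step out — an appoggiatura.

Non-chord tone — an appoggiatura.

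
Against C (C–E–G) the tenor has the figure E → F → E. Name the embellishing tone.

F is a neighbor tone.

The harmony at that moment is C major triad (C, E, G); F is not a chord tone.
It is approached by step up from E and left by step down to E.
Step away and step back to the same note — a neighbor tone (upper neighbor).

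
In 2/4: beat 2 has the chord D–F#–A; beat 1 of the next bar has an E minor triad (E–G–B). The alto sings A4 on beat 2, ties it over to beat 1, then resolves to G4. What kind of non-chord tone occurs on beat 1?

Suspension.

The harmony at that moment is E minor triad (E, G, B); A4 is not a chord tone.
It is held over (the same pitch as the preceding A4) and left by step down to G4.
Held over from the previous chord and resolving down by step — a suspension.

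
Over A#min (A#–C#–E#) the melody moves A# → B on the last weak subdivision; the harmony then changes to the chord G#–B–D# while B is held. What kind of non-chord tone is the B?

The harmony at that moment is A# minor triad (A#, C#, E#); B is not a chord tone.
It is approached by step up from A# and then sustained as the same pitch into the next harmony.
Arriving early and becoming a chord tone when the harmony changes — an anticipation.

B is an anticipation.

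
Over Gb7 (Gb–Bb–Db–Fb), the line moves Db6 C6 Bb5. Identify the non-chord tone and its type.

C6 is a passing tone.

The harmony at that moment is Gb dominant seventh chord (Gb, Bb, Db, Fb); C6 is not a chord tone.
It is approached by step down from Db6 and left by step down to Bb5.
Step in, step out in the same direction — a passing tone.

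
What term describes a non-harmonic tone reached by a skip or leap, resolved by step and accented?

Approach: by leap. Departure: by step. Metric position: strong.
Leap in, step out, in a metrically strong position — an appoggiatura. (It is the mirror image of the escape tone, which steps in and leaps out from a weak position.)

Appoggiatura.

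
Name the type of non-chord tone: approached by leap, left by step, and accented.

Appoggiatura.

Approach: by leap. Departure: by step. Metric position: strong.
Leap in, step out, in a metrically strong position — an appoggiatura. (It is the mirror image of the escape tone, which steps in and leaps out from a weak position.)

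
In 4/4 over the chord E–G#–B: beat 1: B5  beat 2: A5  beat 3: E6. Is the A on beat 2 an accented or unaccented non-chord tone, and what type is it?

The harmony at that moment is E major triad (E, G#, B); A5 is not a chord tone.
It is approached by step down from B5 and left by leap up to E6.
Step in, leap out — an escape tone.
It falls on a weak beat, so it is unaccented.

Unaccented escape tone.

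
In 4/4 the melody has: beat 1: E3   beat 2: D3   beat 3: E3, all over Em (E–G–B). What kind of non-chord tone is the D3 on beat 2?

The harmony at that moment is E minor triad (E, G, B); D3 is not a chord tone.
It is approached by step down from E3 and left by step up to E3.
Step away and step back to the same note — a neighbor tone (lower neighbor).

Lower neighbor tone.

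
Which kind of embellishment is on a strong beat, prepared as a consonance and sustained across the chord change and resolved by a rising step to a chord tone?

Approach: by preparation — the pitch is first a chord tone, then held (tied or repeated) while the harmony changes under it. Departure: up by step. Metric position: strong.
A prepared dissonance that resolves upward by step — a retardation. (The same figure resolving downward would be a suspension.)

Retardation.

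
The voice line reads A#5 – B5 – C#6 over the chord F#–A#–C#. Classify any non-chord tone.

B5 is a passing tone.

The harmony at that moment is F# major triad (F#, A#, C#); B5 is not a chord tone.
It is approached by step up from A#5 and left by step up to C#6.
Step in, step out in the same direction — a passing tone.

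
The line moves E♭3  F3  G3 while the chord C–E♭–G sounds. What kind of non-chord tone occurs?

F3 is a passing tone.

The harmony at that moment is C minor triad (C, E♭, G); F3 is not a chord tone.
It is approached by step up from E♭3 and left by step up to G3.
Step in, step out in the same direction — a passing tone.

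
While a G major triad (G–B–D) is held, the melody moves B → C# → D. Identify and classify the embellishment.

The harmony at that moment is G major triad (G, B, D); C# is not a chord tone.
It is approached by step up from B and left by step up to D.
Step in, step out in the same direction — a passing tone.

C# is a passing tone.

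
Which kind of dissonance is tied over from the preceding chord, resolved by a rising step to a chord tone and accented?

Retardation.

Approach: by preparation — the pitch is first a chord tone, then held (tied or repeated) while the harmony changes under it. Departure: up by step. Metric position: strong.
A prepared dissonance that resolves upward by step — a retardation. (The same figure resolving downward would be a suspension.)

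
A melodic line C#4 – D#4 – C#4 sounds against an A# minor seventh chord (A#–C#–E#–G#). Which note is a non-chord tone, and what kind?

The harmony at that moment is A# minor seventh chord (A#, C#, E#, G#); D#4 is not a chord tone.
It is approached by step up from C#4 and left by step down to C#4.
Step away and step back to the same note — a neighbor tone (upper neighbor).

D#4 is a neighbor tone.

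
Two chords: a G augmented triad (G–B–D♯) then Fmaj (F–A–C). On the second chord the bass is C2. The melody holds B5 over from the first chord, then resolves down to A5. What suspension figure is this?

At the second chord the bass is C2. The suspended B5 lies a seventh above the bass; after resolving down by step to A5, the interval above the bass becomes a sixth.
Suspension figures are named by those two intervals: 7–6.

7–6 suspension.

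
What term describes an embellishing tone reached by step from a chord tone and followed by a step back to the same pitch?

Approach: by step. Departure: by step in the opposite direction, back to the starting pitch.
Stepwise on both sides but reversing to return to the same chord tone — a neighbor tone. (Had it continued onward in the same direction it would be a passing tone instead.)

Neighbor tone.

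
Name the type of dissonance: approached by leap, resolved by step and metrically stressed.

Approach: by leap. Departure: by step. Metric position: strong.
Leap in, step out, in a metrically strong position — an appoggiatura. (It is the mirror image of the escape tone, which steps in and leaps out from a weak position.)

Appoggiatura.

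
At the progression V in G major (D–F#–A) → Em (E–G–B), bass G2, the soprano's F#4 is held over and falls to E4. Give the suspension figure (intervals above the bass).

At the second chord the bass is G2. The suspended F#4 lies a seventh above the bass; after resolving down by step to E4, the interval above the bass becomes a sixth.
Suspension figures are named by those two intervals: 7–6.

7–6 suspension.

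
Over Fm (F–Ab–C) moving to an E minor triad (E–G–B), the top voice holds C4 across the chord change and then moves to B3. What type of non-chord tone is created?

C4 is a suspension.

The harmony at that moment is E minor triad (E, G, B); C4 is not a chord tone.
It is held over (the same pitch as the preceding C4) and left by step down to B3.
Held over from the previous chord and resolving down by step — a suspension.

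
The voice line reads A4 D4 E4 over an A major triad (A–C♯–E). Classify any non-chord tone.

D4 is an appoggiatura.

The harmony at that moment is A major triad (A, C♯, E); D4 is not a chord tone.
It is approached by leap down from A4 and left by step up to E4.
Leap in, step out — an appoggiatura.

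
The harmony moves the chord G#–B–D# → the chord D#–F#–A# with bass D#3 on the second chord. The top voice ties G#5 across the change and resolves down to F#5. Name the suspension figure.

4–3 suspension.

At the second chord the bass is D#3. The suspended G#5 lies a fourth above the bass; after resolving down by step to F#5, the interval above the bass becomes a third.
Suspension figures are named by those two intervals: 4–3.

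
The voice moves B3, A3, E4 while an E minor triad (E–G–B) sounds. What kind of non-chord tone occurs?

A3 is an escape tone.

The harmony at that moment is E minor triad (E, G, B); A3 is not a chord tone.
It is approached by step down from B3 and left by leap up to E4.
Step in, leap out — an escape tone.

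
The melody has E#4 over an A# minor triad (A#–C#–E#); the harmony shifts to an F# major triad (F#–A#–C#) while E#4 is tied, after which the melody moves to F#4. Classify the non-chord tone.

E#4 is a retardation.

The harmony at that moment is F# major triad (F#, A#, C#); E#4 is not a chord tone.
It is held over (the same pitch as the preceding E#4) and left by step up to F#4.
Held over from the previous chord and resolving up by step — a retardation.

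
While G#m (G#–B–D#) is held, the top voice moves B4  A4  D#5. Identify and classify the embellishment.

The harmony at that moment is G# minor triad (G#, B, D#); A4 is not a chord tone.
It is approached by step down from B4 and left by leap up to D#5.
Step in, leap out — an escape tone.

A4 is an escape tone.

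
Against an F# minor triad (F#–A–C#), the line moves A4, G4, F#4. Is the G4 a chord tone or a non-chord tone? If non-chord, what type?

The harmony at that moment is F# minor triad (F#, A, C#); G4 is not a chord tone.
It is approached by step down from A4 and left by step down to F#4.
Step in, step out in the same direction — a passing tone.

Non-chord tone — a passing tone.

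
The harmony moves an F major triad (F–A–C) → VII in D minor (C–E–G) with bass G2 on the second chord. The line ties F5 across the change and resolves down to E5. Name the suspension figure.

7–6 suspension.

At the second chord the bass is G2. The suspended F5 lies a seventh above the bass; after resolving down by step to E5, the interval above the bass becomes a sixth.
Suspension figures are named by those two intervals: 7–6.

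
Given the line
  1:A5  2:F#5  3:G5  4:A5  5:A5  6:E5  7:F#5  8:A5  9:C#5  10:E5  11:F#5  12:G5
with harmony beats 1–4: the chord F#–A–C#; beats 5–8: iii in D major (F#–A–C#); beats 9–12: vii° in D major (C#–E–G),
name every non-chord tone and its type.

G5 (beat 3) — passing tone; E5 (beat 6) — appoggiatura; F#5 (beat 11) — passing tone.

The harmony at that moment is F# minor triad (F#, A, C#); G5 is not a chord tone.
It is approached by step up from F#5 and left by step up to A5.
Step in, step out in the same direction — a passing tone.
The harmony at that moment is F# minor triad (F#, A, C#); E5 is not a chord tone.
It is approached by leap down from A5 and left by step up to F#5.
Leap in, step out — an appoggiatura.
The harmony at that moment is C# diminished triad (C#, E, G); F#5 is not a chord tone.
It is approached by step up from E5 and left by step up to G5.
Step in, step out in the same direction — a passing tone.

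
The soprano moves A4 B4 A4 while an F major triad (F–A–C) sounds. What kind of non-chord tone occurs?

The harmony at that moment is F major triad (F, A, C); B4 is not a chord tone.
It is approached by step up from A4 and left by step down to A4.
Step away and step back to the same note — a neighbor tone (upper neighbor).

B4 is a neighbor tone.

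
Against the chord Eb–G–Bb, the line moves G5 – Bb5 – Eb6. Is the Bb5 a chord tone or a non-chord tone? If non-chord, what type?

Chord tone (the fifth of Eb major triad).

Eb major triad contains Eb, G, Bb; Bb is the fifth, so it is a chord tone.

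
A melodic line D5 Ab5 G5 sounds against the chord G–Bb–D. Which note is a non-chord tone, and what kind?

Ab5 is an appoggiatura.

The harmony at that moment is G minor triad (G, Bb, D); Ab5 is not a chord tone.
It is approached by leap up from D5 and left by step down to G5.
Leap in, step out — an appoggiatura.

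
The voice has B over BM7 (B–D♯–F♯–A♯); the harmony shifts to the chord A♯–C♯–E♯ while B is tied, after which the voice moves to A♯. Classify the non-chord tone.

B is a suspension.

The harmony at that moment is A♯ minor triad (A♯, C♯, E♯); B is not a chord tone.
It is held over (the same pitch as the preceding B) and left by step down to A♯.
Held over from the previous chord and resolving down by step — a suspension.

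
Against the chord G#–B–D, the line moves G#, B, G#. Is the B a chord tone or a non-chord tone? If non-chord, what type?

Chord tone (the third of G# diminished triad).

G# diminished triad contains G#, B, D; B is the third, so it is a chord tone.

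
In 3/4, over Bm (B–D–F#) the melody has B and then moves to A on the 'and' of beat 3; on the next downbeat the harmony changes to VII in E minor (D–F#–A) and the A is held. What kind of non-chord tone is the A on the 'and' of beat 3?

The harmony at that moment is B minor triad (B, D, F#); A is not a chord tone.
It is approached by step down from B and then sustained as the same pitch into the next harmony.
Arriving early and becoming a chord tone when the harmony changes — an anticipation.

Anticipation.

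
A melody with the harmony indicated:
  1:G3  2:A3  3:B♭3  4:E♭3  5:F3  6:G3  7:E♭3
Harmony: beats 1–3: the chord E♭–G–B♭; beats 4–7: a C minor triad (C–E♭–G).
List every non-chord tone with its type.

A3 (beat 2) — passing tone; F3 (beat 5) — passing tone.

The harmony at that moment is E♭ major triad (E♭, G, B♭); A3 is not a chord tone.
It is approached by step up from G3 and left by step up to B♭3.
Step in, step out in the same direction — a passing tone.
The harmony at that moment is C minor triad (C, E♭, G); F3 is not a chord tone.
It is approached by step up from E♭3 and left by step up to G3.
Step in, step out in the same direction — a passing tone.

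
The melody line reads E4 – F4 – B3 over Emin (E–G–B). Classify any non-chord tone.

F4 is an escape tone.

The harmony at that moment is E minor triad (E, G, B); F4 is not a chord tone.
It is approached by step up from E4 and left by leap down to B3.
Step in, leap out — an escape tone.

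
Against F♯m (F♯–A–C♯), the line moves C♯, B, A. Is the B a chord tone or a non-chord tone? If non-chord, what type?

Non-chord tone — a passing tone.

The harmony at that moment is F♯ minor triad (F♯, A, C♯); B is not a chord tone.
It is approached by step down from C♯ and left by step down to A.
Step in, step out in the same direction — a passing tone.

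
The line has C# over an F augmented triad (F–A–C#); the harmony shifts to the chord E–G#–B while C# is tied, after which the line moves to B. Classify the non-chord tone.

C# is a suspension.

The harmony at that moment is E major triad (E, G#, B); C# is not a chord tone.
It is held over (the same pitch as the preceding C#) and left by step down to B.
Held over from the previous chord and resolving down by step — a suspension.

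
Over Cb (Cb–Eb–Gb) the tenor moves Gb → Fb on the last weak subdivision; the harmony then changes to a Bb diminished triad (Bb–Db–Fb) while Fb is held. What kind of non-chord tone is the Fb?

Fb is an anticipation.

The harmony at that moment is Cb major triad (Cb, Eb, Gb); Fb is not a chord tone.
It is approached by step down from Gb and then sustained as the same pitch into the next harmony.
Arriving early and becoming a chord tone when the harmony changes — an anticipation.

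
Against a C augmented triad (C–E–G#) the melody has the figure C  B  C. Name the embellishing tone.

The harmony at that moment is C augmented triad (C, E, G#); B is not a chord tone.
It is approached by step down from C and left by step up to C.
Step away and step back to the same note — a neighbor tone (lower neighbor).

B is a neighbor tone.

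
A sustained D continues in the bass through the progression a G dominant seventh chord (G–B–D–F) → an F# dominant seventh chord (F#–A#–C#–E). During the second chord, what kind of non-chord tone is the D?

The harmony at that moment is F# dominant seventh chord (F#, A#, C#, E); D is not a chord tone.
It is held over (the same pitch as the preceding D) and then sustained as the same pitch into the next harmony.
Sustained through a change of harmony — a pedal tone.

Pedal tone (pedal point).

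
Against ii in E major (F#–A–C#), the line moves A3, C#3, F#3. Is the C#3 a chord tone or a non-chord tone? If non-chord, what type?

Chord tone (the fifth of F# minor triad).

F# minor triad contains F#, A, C#; C# is the fifth, so it is a chord tone.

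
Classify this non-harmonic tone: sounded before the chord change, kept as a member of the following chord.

Approach: ahead of the chord change (typically by step), so it is dissonant against the current harmony. Departure: none — the same pitch is restated or held and is a chord tone of the new harmony.
Dissonant first, consonant once the harmony catches up: the note simply arrives early — an anticipation. (The reverse timing, consonant first and dissonant after the change, would be a suspension or retardation.)

Anticipation.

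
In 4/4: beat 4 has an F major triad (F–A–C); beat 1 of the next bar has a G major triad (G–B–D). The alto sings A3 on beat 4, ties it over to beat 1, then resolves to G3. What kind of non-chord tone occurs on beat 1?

Suspension.

The harmony at that moment is G major triad (G, B, D); A3 is not a chord tone.
It is held over (the same pitch as the preceding A3) and left by step down to G3.
Held over from the previous chord and resolving down by step — a suspension.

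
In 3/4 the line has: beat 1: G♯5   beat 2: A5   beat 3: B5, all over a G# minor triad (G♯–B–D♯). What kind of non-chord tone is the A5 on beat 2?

The harmony at that moment is G♯ minor triad (G♯, B, D♯); A5 is not a chord tone.
It is approached by step up from G♯5 and left by step up to B5.
Step in, step out in the same direction — a passing tone.

Passing tone.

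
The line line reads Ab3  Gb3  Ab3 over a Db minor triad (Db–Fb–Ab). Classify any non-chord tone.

The harmony at that moment is Db minor triad (Db, Fb, Ab); Gb3 is not a chord tone.
It is approached by step down from Ab3 and left by step up to Ab3.
Step away and step back to the same note — a neighbor tone (lower neighbor).

Gb3 is a neighbor tone.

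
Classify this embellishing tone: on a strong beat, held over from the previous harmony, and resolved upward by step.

Retardation.

Approach: by preparation — the pitch is first a chord tone, then held (tied or repeated) while the harmony changes under it. Departure: up by step. Metric position: strong.
A prepared dissonance that resolves upward by step — a retardation. (The same figure resolving downward would be a suspension.)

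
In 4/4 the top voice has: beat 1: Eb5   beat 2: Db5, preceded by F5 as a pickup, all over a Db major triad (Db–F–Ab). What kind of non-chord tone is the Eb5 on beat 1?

The harmony at that moment is Db major triad (Db, F, Ab); Eb5 is not a chord tone.
It is approached by step down from F5 and left by step down to Db5.
Step in, step out in the same direction — a passing tone.

Passing tone.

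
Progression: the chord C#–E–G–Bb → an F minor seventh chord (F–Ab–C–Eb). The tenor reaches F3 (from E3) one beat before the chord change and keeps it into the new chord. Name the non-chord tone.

F3 is an anticipation.

The harmony at that moment is C# diminished seventh chord (C#, E, G, Bb); F3 is not a chord tone.
It is approached by step up from E3 and then sustained as the same pitch into the next harmony.
Arriving early and becoming a chord tone when the harmony changes — an anticipation.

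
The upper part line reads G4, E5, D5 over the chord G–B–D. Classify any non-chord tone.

The harmony at that moment is G major triad (G, B, D); E5 is not a chord tone.
It is approached by leap up from G4 and left by step down to D5.
Leap in, step out — an appoggiatura.

E5 is an appoggiatura.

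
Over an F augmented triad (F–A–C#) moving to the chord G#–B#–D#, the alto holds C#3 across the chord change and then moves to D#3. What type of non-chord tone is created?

C#3 is a retardation.

The harmony at that moment is G# major triad (G#, B#, D#); C#3 is not a chord tone.
It is held over (the same pitch as the preceding C#3) and left by step up to D#3.
Held over from the previous chord and resolving up by step — a retardation.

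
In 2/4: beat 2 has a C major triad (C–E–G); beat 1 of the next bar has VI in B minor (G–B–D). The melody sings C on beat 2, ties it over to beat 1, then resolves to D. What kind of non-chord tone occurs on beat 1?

Retardation.

The harmony at that moment is G major triad (G, B, D); C is not a chord tone.
It is held over (the same pitch as the preceding C) and left by step up to D.
Held over from the previous chord and resolving up by step — a retardation.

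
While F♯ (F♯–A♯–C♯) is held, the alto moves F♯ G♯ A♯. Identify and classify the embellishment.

G♯ is a passing tone.

The harmony at that moment is F♯ major triad (F♯, A♯, C♯); G♯ is not a chord tone.
It is approached by step up from F♯ and left by step up to A♯.
Step in, step out in the same direction — a passing tone.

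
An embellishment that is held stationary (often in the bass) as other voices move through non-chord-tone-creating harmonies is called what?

Pedal tone.

Approach: none. Departure: none — a single pitch is sustained while the chords change around it, passing through harmonies that do not contain it.
No melodic motion at all; the dissonance is created entirely by the moving harmonies against the stationary note — a pedal tone (pedal point).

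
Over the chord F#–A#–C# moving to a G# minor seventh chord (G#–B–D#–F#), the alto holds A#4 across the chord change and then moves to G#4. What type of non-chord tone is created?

The harmony at that moment is G# minor seventh chord (G#, B, D#, F#); A#4 is not a chord tone.
It is held over (the same pitch as the preceding A#4) and left by step down to G#4.
Held over from the previous chord and resolving down by step — a suspension.

A#4 is a suspension.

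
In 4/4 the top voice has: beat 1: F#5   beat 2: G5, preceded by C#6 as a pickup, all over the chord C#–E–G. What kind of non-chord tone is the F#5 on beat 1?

Appoggiatura.

The harmony at that moment is C# diminished triad (C#, E, G); F#5 is not a chord tone.
It is approached by leap down from C#6 and left by step up to G5.
Leap in, step out, metrically accented — an appoggiatura.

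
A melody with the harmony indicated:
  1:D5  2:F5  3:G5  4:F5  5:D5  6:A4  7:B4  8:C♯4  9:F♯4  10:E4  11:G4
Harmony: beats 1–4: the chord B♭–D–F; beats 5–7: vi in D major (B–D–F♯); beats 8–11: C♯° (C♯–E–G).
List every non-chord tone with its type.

G5 (beat 3) — neighbor tone; A4 (beat 6) — appoggiatura; F♯4 (beat 9) — appoggiatura.

The harmony at that moment is B♭ major triad (B♭, D, F); G5 is not a chord tone.
It is approached by step up from F5 and left by step down to F5.
Step away and step back to the same note — a neighbor tone (upper neighbor).
The harmony at that moment is B minor triad (B, D, F♯); A4 is not a chord tone.
It is approached by leap down from D5 and left by step up to B4.
Leap in, step out — an appoggiatura.
The harmony at that moment is C♯ diminished triad (C♯, E, G); F♯4 is not a chord tone.
It is approached by leap up from C♯4 and left by step down to E4.
Leap in, step out — an appoggiatura.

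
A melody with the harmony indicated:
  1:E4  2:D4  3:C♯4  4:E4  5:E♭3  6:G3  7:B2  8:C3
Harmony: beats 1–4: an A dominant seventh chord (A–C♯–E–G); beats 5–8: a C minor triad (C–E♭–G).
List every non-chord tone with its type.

The harmony at that moment is A dominant seventh chord (A, C♯, E, G); D4 is not a chord tone.
It is approached by step down from E4 and left by step down to C♯4.
Step in, step out in the same direction — a passing tone.
The harmony at that moment is C minor triad (C, E♭, G); B2 is not a chord tone.
It is approached by leap down from G3 and left by step up to C3.
Leap in, step out — an appoggiatura.

D4 (beat 2) — passing tone; B2 (beat 7) — appoggiatura.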